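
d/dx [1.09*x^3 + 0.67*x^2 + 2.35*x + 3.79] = 3.27*x^2 + 1.34*x + 2.35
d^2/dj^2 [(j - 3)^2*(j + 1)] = 6*j - 10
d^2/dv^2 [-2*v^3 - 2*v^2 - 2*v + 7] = -12*v - 4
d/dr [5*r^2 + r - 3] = 10*r + 1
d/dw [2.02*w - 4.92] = 2.02000000000000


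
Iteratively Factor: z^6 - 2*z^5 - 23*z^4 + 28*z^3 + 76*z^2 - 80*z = (z - 1)*(z^5 - z^4 - 24*z^3 + 4*z^2 + 80*z) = (z - 1)*(z + 4)*(z^4 - 5*z^3 - 4*z^2 + 20*z) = (z - 1)*(z + 2)*(z + 4)*(z^3 - 7*z^2 + 10*z) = z*(z - 1)*(z + 2)*(z + 4)*(z^2 - 7*z + 10) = z*(z - 2)*(z - 1)*(z + 2)*(z + 4)*(z - 5)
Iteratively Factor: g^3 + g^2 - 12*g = (g + 4)*(g^2 - 3*g) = g*(g + 4)*(g - 3)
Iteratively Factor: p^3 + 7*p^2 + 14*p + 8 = (p + 2)*(p^2 + 5*p + 4) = (p + 1)*(p + 2)*(p + 4)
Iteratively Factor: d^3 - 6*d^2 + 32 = (d - 4)*(d^2 - 2*d - 8) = (d - 4)*(d + 2)*(d - 4)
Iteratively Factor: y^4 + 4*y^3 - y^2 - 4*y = (y + 1)*(y^3 + 3*y^2 - 4*y) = y*(y + 1)*(y^2 + 3*y - 4) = y*(y + 1)*(y + 4)*(y - 1)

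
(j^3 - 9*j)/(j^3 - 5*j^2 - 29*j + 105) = j*(j + 3)/(j^2 - 2*j - 35)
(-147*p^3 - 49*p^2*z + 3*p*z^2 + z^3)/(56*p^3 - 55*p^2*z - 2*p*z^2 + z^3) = (-21*p^2 - 4*p*z + z^2)/(8*p^2 - 9*p*z + z^2)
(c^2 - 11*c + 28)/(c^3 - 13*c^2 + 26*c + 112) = (c - 4)/(c^2 - 6*c - 16)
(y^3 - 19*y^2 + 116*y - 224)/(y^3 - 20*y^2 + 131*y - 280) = (y - 4)/(y - 5)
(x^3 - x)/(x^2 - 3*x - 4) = x*(x - 1)/(x - 4)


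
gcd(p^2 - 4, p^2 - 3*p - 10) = p + 2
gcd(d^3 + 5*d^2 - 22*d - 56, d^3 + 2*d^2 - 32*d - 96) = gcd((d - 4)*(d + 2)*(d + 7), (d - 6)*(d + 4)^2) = 1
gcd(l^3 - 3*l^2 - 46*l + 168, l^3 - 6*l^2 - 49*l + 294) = l^2 + l - 42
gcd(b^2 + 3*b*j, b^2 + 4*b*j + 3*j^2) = b + 3*j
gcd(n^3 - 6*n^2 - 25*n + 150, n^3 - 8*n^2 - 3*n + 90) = n^2 - 11*n + 30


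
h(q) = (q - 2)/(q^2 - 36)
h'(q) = -2*q*(q - 2)/(q^2 - 36)^2 + 1/(q^2 - 36) = (q^2 - 2*q*(q - 2) - 36)/(q^2 - 36)^2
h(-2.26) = 0.14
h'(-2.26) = -0.05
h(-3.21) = 0.20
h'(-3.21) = -0.09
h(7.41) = 0.29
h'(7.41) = -0.17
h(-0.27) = 0.06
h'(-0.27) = -0.03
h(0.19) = 0.05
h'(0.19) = -0.03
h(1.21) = 0.02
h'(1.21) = -0.03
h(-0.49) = 0.07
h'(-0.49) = -0.03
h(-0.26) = 0.06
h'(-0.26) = -0.03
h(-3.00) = 0.19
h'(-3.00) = -0.08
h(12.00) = 0.09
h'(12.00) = -0.01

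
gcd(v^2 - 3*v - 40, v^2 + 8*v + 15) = v + 5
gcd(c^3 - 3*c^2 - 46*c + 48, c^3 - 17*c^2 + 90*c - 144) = c - 8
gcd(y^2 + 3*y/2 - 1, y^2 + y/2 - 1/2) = y - 1/2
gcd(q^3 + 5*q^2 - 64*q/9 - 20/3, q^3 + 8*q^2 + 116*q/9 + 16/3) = q^2 + 20*q/3 + 4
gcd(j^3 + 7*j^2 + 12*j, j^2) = j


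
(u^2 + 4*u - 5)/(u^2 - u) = (u + 5)/u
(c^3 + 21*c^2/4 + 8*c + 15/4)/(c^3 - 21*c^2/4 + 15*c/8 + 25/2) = 2*(c^2 + 4*c + 3)/(2*c^2 - 13*c + 20)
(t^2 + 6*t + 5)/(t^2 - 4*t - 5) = (t + 5)/(t - 5)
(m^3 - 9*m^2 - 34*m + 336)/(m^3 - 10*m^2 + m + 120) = (m^2 - m - 42)/(m^2 - 2*m - 15)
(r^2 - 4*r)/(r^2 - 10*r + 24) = r/(r - 6)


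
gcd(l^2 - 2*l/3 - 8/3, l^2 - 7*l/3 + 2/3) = l - 2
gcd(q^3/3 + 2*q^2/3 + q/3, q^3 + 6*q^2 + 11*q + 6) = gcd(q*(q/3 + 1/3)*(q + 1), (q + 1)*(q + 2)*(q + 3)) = q + 1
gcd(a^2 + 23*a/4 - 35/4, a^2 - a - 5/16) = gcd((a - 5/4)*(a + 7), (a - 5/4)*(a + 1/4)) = a - 5/4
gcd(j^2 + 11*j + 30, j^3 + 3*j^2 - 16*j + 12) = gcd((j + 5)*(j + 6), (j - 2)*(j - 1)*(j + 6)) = j + 6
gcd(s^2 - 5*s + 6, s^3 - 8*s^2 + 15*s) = s - 3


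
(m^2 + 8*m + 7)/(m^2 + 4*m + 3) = (m + 7)/(m + 3)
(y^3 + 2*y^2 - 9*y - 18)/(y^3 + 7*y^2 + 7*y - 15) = (y^2 - y - 6)/(y^2 + 4*y - 5)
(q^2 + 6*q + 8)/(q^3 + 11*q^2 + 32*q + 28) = (q + 4)/(q^2 + 9*q + 14)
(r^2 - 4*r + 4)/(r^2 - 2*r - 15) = (-r^2 + 4*r - 4)/(-r^2 + 2*r + 15)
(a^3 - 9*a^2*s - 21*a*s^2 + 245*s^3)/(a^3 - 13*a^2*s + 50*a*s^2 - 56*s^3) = (a^2 - 2*a*s - 35*s^2)/(a^2 - 6*a*s + 8*s^2)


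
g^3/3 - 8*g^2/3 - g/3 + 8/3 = (g/3 + 1/3)*(g - 8)*(g - 1)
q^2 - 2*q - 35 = (q - 7)*(q + 5)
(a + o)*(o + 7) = a*o + 7*a + o^2 + 7*o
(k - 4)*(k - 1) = k^2 - 5*k + 4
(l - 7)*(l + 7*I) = l^2 - 7*l + 7*I*l - 49*I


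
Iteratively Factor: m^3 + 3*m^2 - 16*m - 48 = (m - 4)*(m^2 + 7*m + 12) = (m - 4)*(m + 4)*(m + 3)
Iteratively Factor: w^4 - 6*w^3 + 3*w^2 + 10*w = (w - 2)*(w^3 - 4*w^2 - 5*w) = w*(w - 2)*(w^2 - 4*w - 5) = w*(w - 5)*(w - 2)*(w + 1)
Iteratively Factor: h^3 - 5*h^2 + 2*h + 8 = (h + 1)*(h^2 - 6*h + 8) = (h - 4)*(h + 1)*(h - 2)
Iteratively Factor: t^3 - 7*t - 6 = (t - 3)*(t^2 + 3*t + 2) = (t - 3)*(t + 2)*(t + 1)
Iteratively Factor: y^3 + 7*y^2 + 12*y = (y + 4)*(y^2 + 3*y) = (y + 3)*(y + 4)*(y)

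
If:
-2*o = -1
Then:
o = 1/2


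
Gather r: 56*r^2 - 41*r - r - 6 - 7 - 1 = 56*r^2 - 42*r - 14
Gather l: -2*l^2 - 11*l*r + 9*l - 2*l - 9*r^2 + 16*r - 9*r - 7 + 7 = -2*l^2 + l*(7 - 11*r) - 9*r^2 + 7*r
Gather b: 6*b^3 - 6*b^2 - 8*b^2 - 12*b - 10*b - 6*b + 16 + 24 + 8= 6*b^3 - 14*b^2 - 28*b + 48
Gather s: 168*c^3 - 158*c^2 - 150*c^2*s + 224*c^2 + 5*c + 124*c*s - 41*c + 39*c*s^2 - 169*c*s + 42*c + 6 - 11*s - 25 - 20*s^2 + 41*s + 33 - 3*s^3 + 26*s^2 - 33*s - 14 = 168*c^3 + 66*c^2 + 6*c - 3*s^3 + s^2*(39*c + 6) + s*(-150*c^2 - 45*c - 3)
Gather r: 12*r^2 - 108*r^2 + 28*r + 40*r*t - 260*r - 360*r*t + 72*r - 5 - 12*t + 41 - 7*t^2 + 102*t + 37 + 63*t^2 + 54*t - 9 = -96*r^2 + r*(-320*t - 160) + 56*t^2 + 144*t + 64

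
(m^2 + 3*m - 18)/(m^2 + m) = (m^2 + 3*m - 18)/(m*(m + 1))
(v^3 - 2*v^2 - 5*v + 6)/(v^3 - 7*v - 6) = (v - 1)/(v + 1)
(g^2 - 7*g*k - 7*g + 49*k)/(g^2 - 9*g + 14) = (g - 7*k)/(g - 2)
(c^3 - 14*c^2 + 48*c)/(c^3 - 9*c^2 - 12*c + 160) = c*(c - 6)/(c^2 - c - 20)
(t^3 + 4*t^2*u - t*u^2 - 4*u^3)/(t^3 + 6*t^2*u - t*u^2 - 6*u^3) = (t + 4*u)/(t + 6*u)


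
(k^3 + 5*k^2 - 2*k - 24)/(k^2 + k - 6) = k + 4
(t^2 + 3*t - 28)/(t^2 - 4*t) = (t + 7)/t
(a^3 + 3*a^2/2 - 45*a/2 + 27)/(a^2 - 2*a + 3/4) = 2*(a^2 + 3*a - 18)/(2*a - 1)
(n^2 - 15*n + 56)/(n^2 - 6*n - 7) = (n - 8)/(n + 1)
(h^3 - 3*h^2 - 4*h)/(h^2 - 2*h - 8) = h*(h + 1)/(h + 2)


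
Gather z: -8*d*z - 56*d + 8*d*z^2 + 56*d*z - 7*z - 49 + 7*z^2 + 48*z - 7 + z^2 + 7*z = -56*d + z^2*(8*d + 8) + z*(48*d + 48) - 56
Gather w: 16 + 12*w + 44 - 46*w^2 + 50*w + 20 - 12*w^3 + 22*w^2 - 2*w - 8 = -12*w^3 - 24*w^2 + 60*w + 72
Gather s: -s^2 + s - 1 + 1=-s^2 + s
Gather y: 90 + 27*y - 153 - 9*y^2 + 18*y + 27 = -9*y^2 + 45*y - 36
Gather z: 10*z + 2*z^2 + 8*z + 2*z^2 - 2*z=4*z^2 + 16*z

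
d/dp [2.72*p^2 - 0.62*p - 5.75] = 5.44*p - 0.62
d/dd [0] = 0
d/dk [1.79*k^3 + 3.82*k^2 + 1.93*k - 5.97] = 5.37*k^2 + 7.64*k + 1.93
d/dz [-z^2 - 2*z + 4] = -2*z - 2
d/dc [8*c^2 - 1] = 16*c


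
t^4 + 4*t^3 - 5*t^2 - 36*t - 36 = (t - 3)*(t + 2)^2*(t + 3)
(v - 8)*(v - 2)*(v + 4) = v^3 - 6*v^2 - 24*v + 64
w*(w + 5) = w^2 + 5*w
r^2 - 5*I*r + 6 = (r - 6*I)*(r + I)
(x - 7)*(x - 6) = x^2 - 13*x + 42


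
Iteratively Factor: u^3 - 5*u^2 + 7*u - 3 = (u - 3)*(u^2 - 2*u + 1) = (u - 3)*(u - 1)*(u - 1)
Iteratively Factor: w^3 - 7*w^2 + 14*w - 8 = (w - 2)*(w^2 - 5*w + 4) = (w - 4)*(w - 2)*(w - 1)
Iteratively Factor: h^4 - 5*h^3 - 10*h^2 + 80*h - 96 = (h - 3)*(h^3 - 2*h^2 - 16*h + 32) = (h - 3)*(h + 4)*(h^2 - 6*h + 8) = (h - 3)*(h - 2)*(h + 4)*(h - 4)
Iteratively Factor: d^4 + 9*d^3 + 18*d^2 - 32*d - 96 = (d + 4)*(d^3 + 5*d^2 - 2*d - 24) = (d - 2)*(d + 4)*(d^2 + 7*d + 12) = (d - 2)*(d + 4)^2*(d + 3)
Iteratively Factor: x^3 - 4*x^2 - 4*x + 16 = (x - 4)*(x^2 - 4) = (x - 4)*(x + 2)*(x - 2)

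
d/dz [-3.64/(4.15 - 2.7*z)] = -9.828/(2.7*z - 4.15)^2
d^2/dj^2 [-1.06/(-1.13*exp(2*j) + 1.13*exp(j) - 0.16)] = ((1.1978 - 4.7912*exp(j))*(1.13*exp(2*j) - 1.13*exp(j) + 0.16) + 1.06*(2.26*exp(j) - 1.13)*(4.52*exp(j) - 2.26)*exp(j))*exp(j)/(1.13*exp(2*j) - 1.13*exp(j) + 0.16)^3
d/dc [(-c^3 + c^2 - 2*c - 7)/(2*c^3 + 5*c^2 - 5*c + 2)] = (-7*c^4 + 18*c^3 + 41*c^2 + 74*c - 39)/(4*c^6 + 20*c^5 + 5*c^4 - 42*c^3 + 45*c^2 - 20*c + 4)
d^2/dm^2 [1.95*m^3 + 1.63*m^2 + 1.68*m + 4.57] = 11.7*m + 3.26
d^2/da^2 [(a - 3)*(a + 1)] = 2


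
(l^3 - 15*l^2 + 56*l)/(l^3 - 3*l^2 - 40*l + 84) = l*(l - 8)/(l^2 + 4*l - 12)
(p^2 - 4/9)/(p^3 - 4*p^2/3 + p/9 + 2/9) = (3*p + 2)/(3*p^2 - 2*p - 1)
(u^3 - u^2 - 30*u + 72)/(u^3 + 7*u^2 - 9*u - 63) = (u^2 + 2*u - 24)/(u^2 + 10*u + 21)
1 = 1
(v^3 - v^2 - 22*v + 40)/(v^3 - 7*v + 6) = (v^2 + v - 20)/(v^2 + 2*v - 3)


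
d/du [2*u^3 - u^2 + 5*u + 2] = 6*u^2 - 2*u + 5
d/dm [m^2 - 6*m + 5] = 2*m - 6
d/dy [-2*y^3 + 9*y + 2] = 9 - 6*y^2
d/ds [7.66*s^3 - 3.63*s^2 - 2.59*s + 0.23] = 22.98*s^2 - 7.26*s - 2.59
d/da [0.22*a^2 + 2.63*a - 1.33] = 0.44*a + 2.63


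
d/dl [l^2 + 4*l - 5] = 2*l + 4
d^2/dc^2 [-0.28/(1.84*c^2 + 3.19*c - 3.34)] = (1.895936*c^2 + 3.286976*c - 0.28*(3.68*c + 3.19)*(7.36*c + 6.38) - 3.441536)/(1.84*c^2 + 3.19*c - 3.34)^3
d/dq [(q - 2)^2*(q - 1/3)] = (q - 2)*(9*q - 8)/3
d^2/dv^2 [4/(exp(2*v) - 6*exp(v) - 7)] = 8*((3 - 2*exp(v))*(-exp(2*v) + 6*exp(v) + 7) - 4*(exp(v) - 3)^2*exp(v))*exp(v)/(-exp(2*v) + 6*exp(v) + 7)^3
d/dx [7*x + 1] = 7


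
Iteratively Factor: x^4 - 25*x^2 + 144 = (x + 4)*(x^3 - 4*x^2 - 9*x + 36) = (x - 4)*(x + 4)*(x^2 - 9) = (x - 4)*(x + 3)*(x + 4)*(x - 3)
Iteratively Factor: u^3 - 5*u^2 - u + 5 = (u + 1)*(u^2 - 6*u + 5) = (u - 1)*(u + 1)*(u - 5)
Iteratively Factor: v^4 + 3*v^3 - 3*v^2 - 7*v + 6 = (v - 1)*(v^3 + 4*v^2 + v - 6) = (v - 1)^2*(v^2 + 5*v + 6) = (v - 1)^2*(v + 2)*(v + 3)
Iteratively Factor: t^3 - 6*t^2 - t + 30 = (t - 5)*(t^2 - t - 6) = (t - 5)*(t - 3)*(t + 2)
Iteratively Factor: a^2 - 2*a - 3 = (a + 1)*(a - 3)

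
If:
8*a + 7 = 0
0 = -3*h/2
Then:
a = -7/8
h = 0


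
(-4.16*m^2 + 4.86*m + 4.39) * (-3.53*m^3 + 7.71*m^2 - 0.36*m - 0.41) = 14.6848*m^5 - 49.2294*m^4 + 23.4715*m^3 + 33.8029*m^2 - 3.573*m - 1.7999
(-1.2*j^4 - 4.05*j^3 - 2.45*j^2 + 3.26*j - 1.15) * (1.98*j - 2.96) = -2.376*j^5 - 4.467*j^4 + 7.137*j^3 + 13.7068*j^2 - 11.9266*j + 3.404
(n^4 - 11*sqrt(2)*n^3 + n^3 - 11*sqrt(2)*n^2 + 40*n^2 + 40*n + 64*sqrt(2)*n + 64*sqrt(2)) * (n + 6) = n^5 - 11*sqrt(2)*n^4 + 7*n^4 - 77*sqrt(2)*n^3 + 46*n^3 - 2*sqrt(2)*n^2 + 280*n^2 + 240*n + 448*sqrt(2)*n + 384*sqrt(2)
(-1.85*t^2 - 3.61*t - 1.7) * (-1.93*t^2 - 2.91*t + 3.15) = 3.5705*t^4 + 12.3508*t^3 + 7.9586*t^2 - 6.4245*t - 5.355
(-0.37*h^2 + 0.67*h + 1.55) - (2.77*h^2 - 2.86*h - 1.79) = -3.14*h^2 + 3.53*h + 3.34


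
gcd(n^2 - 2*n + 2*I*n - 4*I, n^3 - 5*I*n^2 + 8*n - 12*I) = n + 2*I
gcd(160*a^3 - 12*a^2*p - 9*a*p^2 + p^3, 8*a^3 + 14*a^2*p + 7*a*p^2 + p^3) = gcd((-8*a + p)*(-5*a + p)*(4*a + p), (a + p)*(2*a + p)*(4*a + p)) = 4*a + p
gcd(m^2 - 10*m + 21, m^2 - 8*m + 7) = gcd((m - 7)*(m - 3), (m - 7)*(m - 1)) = m - 7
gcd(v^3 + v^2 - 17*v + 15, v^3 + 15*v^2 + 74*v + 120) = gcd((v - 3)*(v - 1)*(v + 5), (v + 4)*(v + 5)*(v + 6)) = v + 5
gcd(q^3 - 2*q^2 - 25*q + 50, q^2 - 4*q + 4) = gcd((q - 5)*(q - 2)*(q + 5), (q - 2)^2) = q - 2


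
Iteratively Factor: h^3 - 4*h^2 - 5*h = (h - 5)*(h^2 + h) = h*(h - 5)*(h + 1)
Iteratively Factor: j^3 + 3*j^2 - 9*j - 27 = (j + 3)*(j^2 - 9) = (j + 3)^2*(j - 3)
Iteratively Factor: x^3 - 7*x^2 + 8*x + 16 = (x - 4)*(x^2 - 3*x - 4) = (x - 4)^2*(x + 1)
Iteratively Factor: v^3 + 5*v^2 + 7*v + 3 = (v + 3)*(v^2 + 2*v + 1) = (v + 1)*(v + 3)*(v + 1)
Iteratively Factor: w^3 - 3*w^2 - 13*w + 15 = (w - 1)*(w^2 - 2*w - 15) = (w - 5)*(w - 1)*(w + 3)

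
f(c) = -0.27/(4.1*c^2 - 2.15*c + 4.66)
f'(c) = -0.27*(2.15 - 8.2*c)/(4.1*c^2 - 2.15*c + 4.66)^2 = (2.214*c - 0.5805)/(4.1*c^2 - 2.15*c + 4.66)^2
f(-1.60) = -0.01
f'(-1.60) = -0.01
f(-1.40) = -0.02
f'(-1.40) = -0.01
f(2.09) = -0.01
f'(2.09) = 0.01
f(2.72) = -0.01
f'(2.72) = 0.01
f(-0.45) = -0.04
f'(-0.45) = -0.04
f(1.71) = -0.02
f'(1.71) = 0.02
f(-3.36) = -0.00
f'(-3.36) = -0.00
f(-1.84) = -0.01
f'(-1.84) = -0.01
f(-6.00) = -0.00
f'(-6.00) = -0.00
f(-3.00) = -0.01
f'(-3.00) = -0.00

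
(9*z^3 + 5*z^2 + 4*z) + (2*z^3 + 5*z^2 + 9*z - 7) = 11*z^3 + 10*z^2 + 13*z - 7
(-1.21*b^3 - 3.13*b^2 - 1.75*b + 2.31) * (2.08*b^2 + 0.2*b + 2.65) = -2.5168*b^5 - 6.7524*b^4 - 7.4725*b^3 - 3.8397*b^2 - 4.1755*b + 6.1215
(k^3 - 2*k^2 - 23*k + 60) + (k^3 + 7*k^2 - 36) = 2*k^3 + 5*k^2 - 23*k + 24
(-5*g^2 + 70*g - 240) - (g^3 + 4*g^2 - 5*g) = -g^3 - 9*g^2 + 75*g - 240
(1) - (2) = -1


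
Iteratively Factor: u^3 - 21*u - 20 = (u + 1)*(u^2 - u - 20) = (u - 5)*(u + 1)*(u + 4)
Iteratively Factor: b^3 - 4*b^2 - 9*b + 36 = (b - 4)*(b^2 - 9) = (b - 4)*(b + 3)*(b - 3)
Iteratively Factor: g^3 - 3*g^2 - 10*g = (g)*(g^2 - 3*g - 10) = g*(g + 2)*(g - 5)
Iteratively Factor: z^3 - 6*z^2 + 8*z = (z - 2)*(z^2 - 4*z) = (z - 4)*(z - 2)*(z)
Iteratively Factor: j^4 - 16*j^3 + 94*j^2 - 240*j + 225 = (j - 5)*(j^3 - 11*j^2 + 39*j - 45) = (j - 5)*(j - 3)*(j^2 - 8*j + 15) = (j - 5)*(j - 3)^2*(j - 5)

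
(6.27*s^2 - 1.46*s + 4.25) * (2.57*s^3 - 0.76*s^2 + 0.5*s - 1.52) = 16.1139*s^5 - 8.5174*s^4 + 15.1671*s^3 - 13.4904*s^2 + 4.3442*s - 6.46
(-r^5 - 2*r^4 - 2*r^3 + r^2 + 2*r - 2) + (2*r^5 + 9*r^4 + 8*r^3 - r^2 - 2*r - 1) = r^5 + 7*r^4 + 6*r^3 - 3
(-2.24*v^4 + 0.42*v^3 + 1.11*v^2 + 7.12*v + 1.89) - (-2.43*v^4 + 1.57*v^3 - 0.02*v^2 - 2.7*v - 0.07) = 0.19*v^4 - 1.15*v^3 + 1.13*v^2 + 9.82*v + 1.96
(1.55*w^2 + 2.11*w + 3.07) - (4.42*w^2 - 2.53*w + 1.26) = -2.87*w^2 + 4.64*w + 1.81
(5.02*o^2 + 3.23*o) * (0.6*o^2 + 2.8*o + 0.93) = 3.012*o^4 + 15.994*o^3 + 13.7126*o^2 + 3.0039*o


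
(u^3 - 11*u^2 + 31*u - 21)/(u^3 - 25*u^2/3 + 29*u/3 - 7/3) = 3*(u - 3)/(3*u - 1)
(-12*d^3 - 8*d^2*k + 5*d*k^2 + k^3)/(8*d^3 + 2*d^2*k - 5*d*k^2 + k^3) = (-6*d - k)/(4*d - k)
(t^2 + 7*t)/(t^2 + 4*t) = (t + 7)/(t + 4)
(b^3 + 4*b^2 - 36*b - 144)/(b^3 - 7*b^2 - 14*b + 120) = (b + 6)/(b - 5)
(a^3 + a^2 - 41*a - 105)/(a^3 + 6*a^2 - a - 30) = (a - 7)/(a - 2)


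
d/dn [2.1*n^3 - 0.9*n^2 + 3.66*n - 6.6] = 6.3*n^2 - 1.8*n + 3.66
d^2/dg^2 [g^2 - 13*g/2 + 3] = 2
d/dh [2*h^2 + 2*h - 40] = 4*h + 2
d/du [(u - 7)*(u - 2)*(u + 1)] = 3*u^2 - 16*u + 5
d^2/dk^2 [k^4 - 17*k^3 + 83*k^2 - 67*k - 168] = 12*k^2 - 102*k + 166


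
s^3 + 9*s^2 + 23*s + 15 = (s + 1)*(s + 3)*(s + 5)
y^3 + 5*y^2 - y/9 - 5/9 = (y - 1/3)*(y + 1/3)*(y + 5)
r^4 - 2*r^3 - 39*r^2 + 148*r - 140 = (r - 5)*(r - 2)^2*(r + 7)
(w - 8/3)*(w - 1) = w^2 - 11*w/3 + 8/3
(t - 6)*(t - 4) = t^2 - 10*t + 24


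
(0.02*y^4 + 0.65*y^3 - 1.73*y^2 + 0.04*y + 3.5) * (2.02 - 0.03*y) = -0.0006*y^5 + 0.0209*y^4 + 1.3649*y^3 - 3.4958*y^2 - 0.0242*y + 7.07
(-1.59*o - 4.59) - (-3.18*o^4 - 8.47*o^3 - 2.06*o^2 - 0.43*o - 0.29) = 3.18*o^4 + 8.47*o^3 + 2.06*o^2 - 1.16*o - 4.3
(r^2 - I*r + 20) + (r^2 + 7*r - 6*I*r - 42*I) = 2*r^2 + 7*r - 7*I*r + 20 - 42*I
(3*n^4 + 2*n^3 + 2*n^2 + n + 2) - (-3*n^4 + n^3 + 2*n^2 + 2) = 6*n^4 + n^3 + n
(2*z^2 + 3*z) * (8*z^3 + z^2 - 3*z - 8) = 16*z^5 + 26*z^4 - 3*z^3 - 25*z^2 - 24*z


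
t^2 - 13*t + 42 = (t - 7)*(t - 6)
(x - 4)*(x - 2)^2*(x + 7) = x^4 - x^3 - 36*x^2 + 124*x - 112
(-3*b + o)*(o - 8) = -3*b*o + 24*b + o^2 - 8*o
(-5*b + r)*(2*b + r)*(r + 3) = -10*b^2*r - 30*b^2 - 3*b*r^2 - 9*b*r + r^3 + 3*r^2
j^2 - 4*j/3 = j*(j - 4/3)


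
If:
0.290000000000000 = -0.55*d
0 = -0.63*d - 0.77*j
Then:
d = -0.53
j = 0.43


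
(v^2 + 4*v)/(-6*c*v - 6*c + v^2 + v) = v*(v + 4)/(-6*c*v - 6*c + v^2 + v)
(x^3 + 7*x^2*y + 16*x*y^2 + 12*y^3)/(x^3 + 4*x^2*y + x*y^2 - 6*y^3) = (x + 2*y)/(x - y)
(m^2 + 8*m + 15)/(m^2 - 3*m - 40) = (m + 3)/(m - 8)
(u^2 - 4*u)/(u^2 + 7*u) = (u - 4)/(u + 7)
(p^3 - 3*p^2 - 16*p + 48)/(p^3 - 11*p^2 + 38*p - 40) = (p^2 + p - 12)/(p^2 - 7*p + 10)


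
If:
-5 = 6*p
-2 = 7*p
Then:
No Solution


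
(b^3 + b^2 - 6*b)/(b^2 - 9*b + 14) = b*(b + 3)/(b - 7)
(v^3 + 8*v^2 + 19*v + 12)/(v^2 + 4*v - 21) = (v^3 + 8*v^2 + 19*v + 12)/(v^2 + 4*v - 21)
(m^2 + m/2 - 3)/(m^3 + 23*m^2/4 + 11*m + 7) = 2*(2*m - 3)/(4*m^2 + 15*m + 14)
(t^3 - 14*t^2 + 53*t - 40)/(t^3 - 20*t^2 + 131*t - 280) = (t - 1)/(t - 7)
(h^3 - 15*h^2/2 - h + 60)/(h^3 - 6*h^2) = 1 - 3/(2*h) - 10/h^2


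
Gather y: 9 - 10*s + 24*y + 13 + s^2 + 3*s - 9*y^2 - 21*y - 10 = s^2 - 7*s - 9*y^2 + 3*y + 12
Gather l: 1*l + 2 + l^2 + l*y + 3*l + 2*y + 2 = l^2 + l*(y + 4) + 2*y + 4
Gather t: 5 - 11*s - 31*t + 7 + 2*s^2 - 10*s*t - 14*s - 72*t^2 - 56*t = 2*s^2 - 25*s - 72*t^2 + t*(-10*s - 87) + 12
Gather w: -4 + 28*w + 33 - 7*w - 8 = 21*w + 21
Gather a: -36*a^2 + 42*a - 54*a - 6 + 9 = -36*a^2 - 12*a + 3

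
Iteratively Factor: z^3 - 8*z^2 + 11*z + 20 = (z - 5)*(z^2 - 3*z - 4) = (z - 5)*(z - 4)*(z + 1)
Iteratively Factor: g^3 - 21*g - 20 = (g - 5)*(g^2 + 5*g + 4) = (g - 5)*(g + 4)*(g + 1)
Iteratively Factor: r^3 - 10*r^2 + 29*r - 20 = (r - 5)*(r^2 - 5*r + 4) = (r - 5)*(r - 4)*(r - 1)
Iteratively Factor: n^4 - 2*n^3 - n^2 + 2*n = (n - 2)*(n^3 - n) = n*(n - 2)*(n^2 - 1) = n*(n - 2)*(n - 1)*(n + 1)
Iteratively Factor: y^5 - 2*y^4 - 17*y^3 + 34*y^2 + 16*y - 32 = (y - 4)*(y^4 + 2*y^3 - 9*y^2 - 2*y + 8) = (y - 4)*(y - 2)*(y^3 + 4*y^2 - y - 4) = (y - 4)*(y - 2)*(y - 1)*(y^2 + 5*y + 4) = (y - 4)*(y - 2)*(y - 1)*(y + 1)*(y + 4)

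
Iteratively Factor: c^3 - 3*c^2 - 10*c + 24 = (c - 4)*(c^2 + c - 6) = (c - 4)*(c - 2)*(c + 3)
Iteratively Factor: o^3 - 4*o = (o - 2)*(o^2 + 2*o) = (o - 2)*(o + 2)*(o)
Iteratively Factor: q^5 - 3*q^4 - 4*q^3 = (q)*(q^4 - 3*q^3 - 4*q^2) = q^2*(q^3 - 3*q^2 - 4*q) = q^2*(q + 1)*(q^2 - 4*q) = q^3*(q + 1)*(q - 4)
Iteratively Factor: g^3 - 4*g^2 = (g)*(g^2 - 4*g) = g^2*(g - 4)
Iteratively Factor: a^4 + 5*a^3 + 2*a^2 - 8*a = (a + 2)*(a^3 + 3*a^2 - 4*a) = (a + 2)*(a + 4)*(a^2 - a) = a*(a + 2)*(a + 4)*(a - 1)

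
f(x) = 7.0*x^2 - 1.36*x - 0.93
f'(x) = 14.0*x - 1.36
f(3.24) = 68.15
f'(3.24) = 44.00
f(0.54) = 0.38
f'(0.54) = 6.20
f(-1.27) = 12.09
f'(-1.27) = -19.14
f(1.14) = 6.62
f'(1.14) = 14.60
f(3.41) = 75.83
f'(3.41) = 46.38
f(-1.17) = 10.24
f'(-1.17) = -17.74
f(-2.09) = 32.49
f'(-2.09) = -30.62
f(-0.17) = -0.50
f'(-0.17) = -3.74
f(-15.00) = 1594.47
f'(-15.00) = -211.36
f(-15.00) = 1594.47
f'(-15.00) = -211.36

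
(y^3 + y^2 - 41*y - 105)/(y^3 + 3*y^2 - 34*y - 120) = (y^2 - 4*y - 21)/(y^2 - 2*y - 24)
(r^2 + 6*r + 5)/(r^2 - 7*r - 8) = (r + 5)/(r - 8)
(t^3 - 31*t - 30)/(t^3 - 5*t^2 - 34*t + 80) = (t^2 - 5*t - 6)/(t^2 - 10*t + 16)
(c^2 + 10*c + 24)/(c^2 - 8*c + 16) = (c^2 + 10*c + 24)/(c^2 - 8*c + 16)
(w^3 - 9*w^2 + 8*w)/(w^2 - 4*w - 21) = w*(-w^2 + 9*w - 8)/(-w^2 + 4*w + 21)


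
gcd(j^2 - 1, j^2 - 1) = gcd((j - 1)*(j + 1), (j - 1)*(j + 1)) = j^2 - 1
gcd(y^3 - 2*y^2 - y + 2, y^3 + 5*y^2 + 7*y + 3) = y + 1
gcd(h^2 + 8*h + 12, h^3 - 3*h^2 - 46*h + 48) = h + 6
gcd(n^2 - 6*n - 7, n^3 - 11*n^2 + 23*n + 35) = n^2 - 6*n - 7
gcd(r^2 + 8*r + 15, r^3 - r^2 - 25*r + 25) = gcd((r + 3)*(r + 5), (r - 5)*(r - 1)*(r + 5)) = r + 5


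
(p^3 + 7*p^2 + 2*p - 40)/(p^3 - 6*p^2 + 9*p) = (p^3 + 7*p^2 + 2*p - 40)/(p*(p^2 - 6*p + 9))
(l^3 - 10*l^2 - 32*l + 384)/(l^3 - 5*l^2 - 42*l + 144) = (l - 8)/(l - 3)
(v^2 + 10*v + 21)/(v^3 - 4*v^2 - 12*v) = (v^2 + 10*v + 21)/(v*(v^2 - 4*v - 12))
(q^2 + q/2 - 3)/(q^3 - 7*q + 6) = (q^2 + q/2 - 3)/(q^3 - 7*q + 6)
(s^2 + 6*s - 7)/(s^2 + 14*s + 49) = (s - 1)/(s + 7)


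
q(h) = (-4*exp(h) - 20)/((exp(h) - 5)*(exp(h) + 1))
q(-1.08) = 3.42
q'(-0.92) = -0.42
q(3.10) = -0.27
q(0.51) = 3.00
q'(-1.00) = -0.41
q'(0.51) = 0.37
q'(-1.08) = -0.40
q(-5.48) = 3.99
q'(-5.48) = -0.01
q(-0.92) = 3.36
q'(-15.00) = 0.00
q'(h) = -(-4*exp(h) - 20)*exp(h)/((exp(h) - 5)*(exp(h) + 1)^2) - (-4*exp(h) - 20)*exp(h)/((exp(h) - 5)^2*(exp(h) + 1)) - 4*exp(h)/((exp(h) - 5)*(exp(h) + 1)) = 4*(exp(2*h) + 10*exp(h) - 15)*exp(h)/(exp(4*h) - 8*exp(3*h) + 6*exp(2*h) + 40*exp(h) + 25)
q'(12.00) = 0.00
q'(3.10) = 0.39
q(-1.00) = 3.39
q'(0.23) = -0.06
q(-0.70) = 3.26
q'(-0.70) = -0.43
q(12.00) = 0.00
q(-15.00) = 4.00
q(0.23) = 2.96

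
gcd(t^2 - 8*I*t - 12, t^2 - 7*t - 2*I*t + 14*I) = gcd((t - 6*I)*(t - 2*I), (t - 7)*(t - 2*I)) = t - 2*I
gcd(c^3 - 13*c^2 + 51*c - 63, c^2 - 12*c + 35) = c - 7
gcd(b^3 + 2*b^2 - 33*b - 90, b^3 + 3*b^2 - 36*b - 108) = b^2 - 3*b - 18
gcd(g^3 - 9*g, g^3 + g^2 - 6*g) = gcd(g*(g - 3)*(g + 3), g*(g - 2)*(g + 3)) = g^2 + 3*g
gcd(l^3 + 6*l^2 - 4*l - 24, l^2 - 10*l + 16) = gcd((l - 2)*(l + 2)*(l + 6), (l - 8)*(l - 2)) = l - 2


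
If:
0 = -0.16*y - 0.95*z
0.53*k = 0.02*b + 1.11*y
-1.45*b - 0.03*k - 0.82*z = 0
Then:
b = -0.307997984657392*z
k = -12.4467640748927*z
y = -5.9375*z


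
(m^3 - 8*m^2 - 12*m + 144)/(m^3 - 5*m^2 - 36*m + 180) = (m^2 - 2*m - 24)/(m^2 + m - 30)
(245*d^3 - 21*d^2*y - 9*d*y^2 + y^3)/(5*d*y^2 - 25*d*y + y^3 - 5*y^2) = (49*d^2 - 14*d*y + y^2)/(y*(y - 5))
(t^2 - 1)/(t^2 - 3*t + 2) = (t + 1)/(t - 2)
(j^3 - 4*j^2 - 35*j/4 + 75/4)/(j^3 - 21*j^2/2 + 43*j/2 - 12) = (2*j^2 - 5*j - 25)/(2*(j^2 - 9*j + 8))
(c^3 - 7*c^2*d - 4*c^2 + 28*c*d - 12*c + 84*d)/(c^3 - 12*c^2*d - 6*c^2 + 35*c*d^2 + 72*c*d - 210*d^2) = (c + 2)/(c - 5*d)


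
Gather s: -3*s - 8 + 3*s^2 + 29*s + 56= 3*s^2 + 26*s + 48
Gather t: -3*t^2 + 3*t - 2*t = -3*t^2 + t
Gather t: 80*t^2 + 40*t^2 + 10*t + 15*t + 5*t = 120*t^2 + 30*t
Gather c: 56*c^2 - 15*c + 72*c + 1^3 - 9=56*c^2 + 57*c - 8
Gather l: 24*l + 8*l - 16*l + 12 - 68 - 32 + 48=16*l - 40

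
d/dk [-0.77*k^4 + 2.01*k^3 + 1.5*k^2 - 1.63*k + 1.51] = -3.08*k^3 + 6.03*k^2 + 3.0*k - 1.63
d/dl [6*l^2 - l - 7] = 12*l - 1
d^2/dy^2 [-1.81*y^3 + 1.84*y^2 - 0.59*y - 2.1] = 3.68 - 10.86*y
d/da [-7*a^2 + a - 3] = 1 - 14*a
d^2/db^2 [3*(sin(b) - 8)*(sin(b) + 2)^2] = -27*sin(b)^3 + 48*sin(b)^2 + 102*sin(b) - 24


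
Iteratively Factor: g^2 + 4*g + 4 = (g + 2)*(g + 2)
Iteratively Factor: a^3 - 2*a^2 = (a)*(a^2 - 2*a) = a*(a - 2)*(a)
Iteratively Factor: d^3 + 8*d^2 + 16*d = (d + 4)*(d^2 + 4*d) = (d + 4)^2*(d)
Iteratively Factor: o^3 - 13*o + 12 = (o + 4)*(o^2 - 4*o + 3) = (o - 1)*(o + 4)*(o - 3)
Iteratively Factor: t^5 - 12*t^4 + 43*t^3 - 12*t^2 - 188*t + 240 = (t - 2)*(t^4 - 10*t^3 + 23*t^2 + 34*t - 120) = (t - 4)*(t - 2)*(t^3 - 6*t^2 - t + 30) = (t - 4)*(t - 2)*(t + 2)*(t^2 - 8*t + 15) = (t - 4)*(t - 3)*(t - 2)*(t + 2)*(t - 5)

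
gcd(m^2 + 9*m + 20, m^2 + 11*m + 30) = m + 5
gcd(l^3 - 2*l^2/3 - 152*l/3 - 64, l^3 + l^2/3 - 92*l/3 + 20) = l + 6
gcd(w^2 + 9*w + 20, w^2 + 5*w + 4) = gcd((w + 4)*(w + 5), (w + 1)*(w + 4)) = w + 4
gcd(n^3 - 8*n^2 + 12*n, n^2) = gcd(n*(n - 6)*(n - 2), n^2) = n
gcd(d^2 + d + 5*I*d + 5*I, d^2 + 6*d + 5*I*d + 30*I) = d + 5*I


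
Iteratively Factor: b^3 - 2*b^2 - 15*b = (b + 3)*(b^2 - 5*b) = b*(b + 3)*(b - 5)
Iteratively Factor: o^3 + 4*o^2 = (o)*(o^2 + 4*o) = o^2*(o + 4)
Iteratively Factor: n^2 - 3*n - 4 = (n + 1)*(n - 4)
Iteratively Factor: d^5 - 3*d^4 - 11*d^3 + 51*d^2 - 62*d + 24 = (d - 1)*(d^4 - 2*d^3 - 13*d^2 + 38*d - 24) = (d - 2)*(d - 1)*(d^3 - 13*d + 12) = (d - 3)*(d - 2)*(d - 1)*(d^2 + 3*d - 4) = (d - 3)*(d - 2)*(d - 1)^2*(d + 4)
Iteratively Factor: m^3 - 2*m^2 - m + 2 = (m - 2)*(m^2 - 1) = (m - 2)*(m - 1)*(m + 1)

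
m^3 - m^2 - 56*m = m*(m - 8)*(m + 7)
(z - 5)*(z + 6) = z^2 + z - 30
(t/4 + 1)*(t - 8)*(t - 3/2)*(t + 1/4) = t^4/4 - 21*t^3/16 - 219*t^2/32 + 83*t/8 + 3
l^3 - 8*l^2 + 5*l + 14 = (l - 7)*(l - 2)*(l + 1)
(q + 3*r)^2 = q^2 + 6*q*r + 9*r^2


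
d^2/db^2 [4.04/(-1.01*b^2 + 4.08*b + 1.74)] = (-8.242408*b^2 + 33.296064*b + 4.04*(2.02*b - 4.08)*(4.04*b - 8.16) + 14.199792)/(-1.01*b^2 + 4.08*b + 1.74)^3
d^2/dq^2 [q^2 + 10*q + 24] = 2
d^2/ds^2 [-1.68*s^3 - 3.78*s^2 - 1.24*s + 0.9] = -10.08*s - 7.56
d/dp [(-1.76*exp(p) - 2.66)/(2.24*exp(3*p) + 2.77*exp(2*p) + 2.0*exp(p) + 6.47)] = (7.8848*exp(3*p) + 22.7504*exp(2*p) + 14.7364*exp(p) - 6.0672)*exp(p)/(5.0176*exp(6*p) + 12.4096*exp(5*p) + 16.6329*exp(4*p) + 40.0656*exp(3*p) + 39.8438*exp(2*p) + 25.88*exp(p) + 41.8609)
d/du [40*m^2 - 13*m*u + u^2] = -13*m + 2*u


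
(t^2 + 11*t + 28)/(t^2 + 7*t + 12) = (t + 7)/(t + 3)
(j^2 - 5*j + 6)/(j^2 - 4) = (j - 3)/(j + 2)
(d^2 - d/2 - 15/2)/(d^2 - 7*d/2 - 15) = (d - 3)/(d - 6)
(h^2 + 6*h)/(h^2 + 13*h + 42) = h/(h + 7)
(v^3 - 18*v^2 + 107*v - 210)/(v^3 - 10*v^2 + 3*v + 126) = (v - 5)/(v + 3)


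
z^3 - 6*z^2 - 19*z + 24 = (z - 8)*(z - 1)*(z + 3)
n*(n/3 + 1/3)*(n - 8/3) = n^3/3 - 5*n^2/9 - 8*n/9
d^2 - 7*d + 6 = (d - 6)*(d - 1)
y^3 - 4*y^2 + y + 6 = (y - 3)*(y - 2)*(y + 1)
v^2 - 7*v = v*(v - 7)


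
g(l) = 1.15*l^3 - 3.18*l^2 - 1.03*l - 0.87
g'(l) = 3.45*l^2 - 6.36*l - 1.03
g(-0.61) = -1.69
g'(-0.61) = 4.13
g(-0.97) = -3.91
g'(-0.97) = 8.39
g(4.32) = 28.05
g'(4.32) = 35.88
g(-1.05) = -4.63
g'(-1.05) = 9.45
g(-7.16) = -578.64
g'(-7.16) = 221.37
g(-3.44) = -81.77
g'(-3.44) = 61.67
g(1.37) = -5.29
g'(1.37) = -3.27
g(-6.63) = -468.97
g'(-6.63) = 192.79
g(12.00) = 1516.05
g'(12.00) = 419.45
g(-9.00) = -1087.53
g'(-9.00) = 335.66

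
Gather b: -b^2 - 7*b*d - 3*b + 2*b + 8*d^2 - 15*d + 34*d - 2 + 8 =-b^2 + b*(-7*d - 1) + 8*d^2 + 19*d + 6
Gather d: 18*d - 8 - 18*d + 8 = 0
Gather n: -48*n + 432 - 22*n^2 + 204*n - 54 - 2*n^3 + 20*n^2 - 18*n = -2*n^3 - 2*n^2 + 138*n + 378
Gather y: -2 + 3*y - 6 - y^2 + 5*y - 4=-y^2 + 8*y - 12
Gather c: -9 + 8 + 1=0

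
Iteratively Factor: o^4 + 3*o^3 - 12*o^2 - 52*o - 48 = (o + 3)*(o^3 - 12*o - 16) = (o + 2)*(o + 3)*(o^2 - 2*o - 8) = (o + 2)^2*(o + 3)*(o - 4)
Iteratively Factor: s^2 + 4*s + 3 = (s + 1)*(s + 3)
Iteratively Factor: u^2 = (u)*(u)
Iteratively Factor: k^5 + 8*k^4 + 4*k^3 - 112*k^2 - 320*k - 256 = (k + 2)*(k^4 + 6*k^3 - 8*k^2 - 96*k - 128) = (k + 2)*(k + 4)*(k^3 + 2*k^2 - 16*k - 32) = (k + 2)^2*(k + 4)*(k^2 - 16) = (k - 4)*(k + 2)^2*(k + 4)*(k + 4)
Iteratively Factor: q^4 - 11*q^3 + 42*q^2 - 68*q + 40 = (q - 5)*(q^3 - 6*q^2 + 12*q - 8) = (q - 5)*(q - 2)*(q^2 - 4*q + 4) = (q - 5)*(q - 2)^2*(q - 2)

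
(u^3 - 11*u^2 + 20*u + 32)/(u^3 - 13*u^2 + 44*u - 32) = (u + 1)/(u - 1)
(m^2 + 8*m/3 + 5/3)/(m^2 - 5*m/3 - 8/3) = (3*m + 5)/(3*m - 8)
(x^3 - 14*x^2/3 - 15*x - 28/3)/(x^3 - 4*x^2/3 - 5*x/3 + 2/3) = (3*x^2 - 17*x - 28)/(3*x^2 - 7*x + 2)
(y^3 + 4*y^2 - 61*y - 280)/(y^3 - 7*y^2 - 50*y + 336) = (y + 5)/(y - 6)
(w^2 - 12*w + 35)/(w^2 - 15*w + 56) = (w - 5)/(w - 8)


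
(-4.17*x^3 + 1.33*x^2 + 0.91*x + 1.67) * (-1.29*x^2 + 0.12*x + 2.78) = 5.3793*x^5 - 2.2161*x^4 - 12.6069*x^3 + 1.6523*x^2 + 2.7302*x + 4.6426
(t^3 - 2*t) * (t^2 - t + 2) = t^5 - t^4 + 2*t^2 - 4*t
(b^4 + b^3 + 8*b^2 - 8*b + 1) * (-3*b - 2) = -3*b^5 - 5*b^4 - 26*b^3 + 8*b^2 + 13*b - 2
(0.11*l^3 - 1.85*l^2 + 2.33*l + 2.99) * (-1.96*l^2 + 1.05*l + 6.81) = -0.2156*l^5 + 3.7415*l^4 - 5.7602*l^3 - 16.0124*l^2 + 19.0068*l + 20.3619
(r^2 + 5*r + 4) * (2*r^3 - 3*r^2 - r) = 2*r^5 + 7*r^4 - 8*r^3 - 17*r^2 - 4*r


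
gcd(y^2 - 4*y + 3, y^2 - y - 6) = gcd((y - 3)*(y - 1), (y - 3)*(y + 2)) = y - 3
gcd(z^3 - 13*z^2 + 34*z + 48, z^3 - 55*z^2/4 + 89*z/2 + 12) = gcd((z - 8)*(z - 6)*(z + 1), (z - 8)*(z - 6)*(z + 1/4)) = z^2 - 14*z + 48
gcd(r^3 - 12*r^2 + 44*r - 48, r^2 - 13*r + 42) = r - 6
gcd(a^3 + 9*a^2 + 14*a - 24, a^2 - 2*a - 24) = a + 4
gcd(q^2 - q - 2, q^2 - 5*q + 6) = q - 2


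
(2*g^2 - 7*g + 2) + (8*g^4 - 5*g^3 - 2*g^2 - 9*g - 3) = 8*g^4 - 5*g^3 - 16*g - 1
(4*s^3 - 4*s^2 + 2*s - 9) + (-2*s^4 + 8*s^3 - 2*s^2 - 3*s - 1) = -2*s^4 + 12*s^3 - 6*s^2 - s - 10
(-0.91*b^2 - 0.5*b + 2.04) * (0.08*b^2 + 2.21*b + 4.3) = -0.0728*b^4 - 2.0511*b^3 - 4.8548*b^2 + 2.3584*b + 8.772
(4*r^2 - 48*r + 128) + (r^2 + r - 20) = 5*r^2 - 47*r + 108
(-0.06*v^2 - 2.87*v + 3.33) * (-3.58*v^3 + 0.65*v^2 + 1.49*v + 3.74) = 0.2148*v^5 + 10.2356*v^4 - 13.8763*v^3 - 2.3362*v^2 - 5.7721*v + 12.4542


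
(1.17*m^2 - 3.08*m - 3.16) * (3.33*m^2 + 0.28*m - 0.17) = 3.8961*m^4 - 9.9288*m^3 - 11.5841*m^2 - 0.3612*m + 0.5372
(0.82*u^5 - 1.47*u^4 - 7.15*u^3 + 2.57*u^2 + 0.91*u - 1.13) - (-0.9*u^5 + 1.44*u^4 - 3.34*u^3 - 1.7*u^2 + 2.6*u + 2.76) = 1.72*u^5 - 2.91*u^4 - 3.81*u^3 + 4.27*u^2 - 1.69*u - 3.89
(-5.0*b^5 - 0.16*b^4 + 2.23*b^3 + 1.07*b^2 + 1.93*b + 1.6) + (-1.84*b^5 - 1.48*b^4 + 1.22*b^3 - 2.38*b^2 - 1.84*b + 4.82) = -6.84*b^5 - 1.64*b^4 + 3.45*b^3 - 1.31*b^2 + 0.0899999999999999*b + 6.42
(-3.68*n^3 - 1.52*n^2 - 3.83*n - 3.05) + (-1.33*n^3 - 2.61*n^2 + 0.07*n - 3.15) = -5.01*n^3 - 4.13*n^2 - 3.76*n - 6.2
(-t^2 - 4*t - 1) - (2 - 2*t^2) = t^2 - 4*t - 3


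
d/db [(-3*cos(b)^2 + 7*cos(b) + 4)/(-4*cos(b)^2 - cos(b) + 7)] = (-31*cos(b)^2 + 10*cos(b) - 53)*sin(b)/(-4*sin(b)^2 + cos(b) - 3)^2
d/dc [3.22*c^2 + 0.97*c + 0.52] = 6.44*c + 0.97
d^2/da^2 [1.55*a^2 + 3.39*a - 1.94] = 3.10000000000000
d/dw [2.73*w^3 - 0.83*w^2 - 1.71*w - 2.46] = 8.19*w^2 - 1.66*w - 1.71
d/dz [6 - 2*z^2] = -4*z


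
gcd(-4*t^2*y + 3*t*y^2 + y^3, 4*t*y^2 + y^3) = 4*t*y + y^2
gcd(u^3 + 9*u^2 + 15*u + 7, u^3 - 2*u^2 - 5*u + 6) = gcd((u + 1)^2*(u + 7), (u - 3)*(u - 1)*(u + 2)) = 1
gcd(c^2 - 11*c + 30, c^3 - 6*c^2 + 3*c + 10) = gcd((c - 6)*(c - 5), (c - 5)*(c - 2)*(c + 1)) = c - 5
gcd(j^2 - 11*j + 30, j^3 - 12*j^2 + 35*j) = j - 5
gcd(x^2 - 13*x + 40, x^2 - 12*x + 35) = x - 5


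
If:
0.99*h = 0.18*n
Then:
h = 0.181818181818182*n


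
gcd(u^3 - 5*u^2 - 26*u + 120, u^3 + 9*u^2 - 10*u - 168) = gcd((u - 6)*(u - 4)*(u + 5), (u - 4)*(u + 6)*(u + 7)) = u - 4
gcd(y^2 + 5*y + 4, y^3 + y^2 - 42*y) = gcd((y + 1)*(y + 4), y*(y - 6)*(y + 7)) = 1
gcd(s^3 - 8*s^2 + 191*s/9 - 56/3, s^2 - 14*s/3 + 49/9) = s - 7/3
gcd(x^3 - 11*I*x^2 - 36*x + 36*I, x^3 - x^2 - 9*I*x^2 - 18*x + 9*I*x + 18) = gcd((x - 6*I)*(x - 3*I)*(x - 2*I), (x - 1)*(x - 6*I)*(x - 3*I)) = x^2 - 9*I*x - 18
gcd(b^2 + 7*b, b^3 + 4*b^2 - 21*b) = b^2 + 7*b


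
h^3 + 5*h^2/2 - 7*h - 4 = (h - 2)*(h + 1/2)*(h + 4)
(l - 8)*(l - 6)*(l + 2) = l^3 - 12*l^2 + 20*l + 96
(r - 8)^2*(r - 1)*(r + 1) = r^4 - 16*r^3 + 63*r^2 + 16*r - 64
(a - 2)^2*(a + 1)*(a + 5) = a^4 + 2*a^3 - 15*a^2 + 4*a + 20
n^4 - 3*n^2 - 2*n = n*(n - 2)*(n + 1)^2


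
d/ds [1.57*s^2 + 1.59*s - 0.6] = 3.14*s + 1.59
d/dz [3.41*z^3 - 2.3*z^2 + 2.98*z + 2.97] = 10.23*z^2 - 4.6*z + 2.98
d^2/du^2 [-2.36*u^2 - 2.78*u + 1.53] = -4.72000000000000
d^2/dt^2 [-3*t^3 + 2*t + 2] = -18*t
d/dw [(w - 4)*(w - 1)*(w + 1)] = 3*w^2 - 8*w - 1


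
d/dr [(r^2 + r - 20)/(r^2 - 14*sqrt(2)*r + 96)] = (-2*(r - 7*sqrt(2))*(r^2 + r - 20) + (2*r + 1)*(r^2 - 14*sqrt(2)*r + 96))/(r^2 - 14*sqrt(2)*r + 96)^2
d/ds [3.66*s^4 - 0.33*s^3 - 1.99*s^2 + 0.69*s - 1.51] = 14.64*s^3 - 0.99*s^2 - 3.98*s + 0.69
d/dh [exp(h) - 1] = exp(h)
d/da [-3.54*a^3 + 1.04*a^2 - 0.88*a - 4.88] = -10.62*a^2 + 2.08*a - 0.88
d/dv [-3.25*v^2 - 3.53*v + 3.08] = -6.5*v - 3.53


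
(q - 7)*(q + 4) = q^2 - 3*q - 28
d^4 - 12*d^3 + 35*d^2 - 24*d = d*(d - 8)*(d - 3)*(d - 1)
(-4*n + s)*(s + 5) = -4*n*s - 20*n + s^2 + 5*s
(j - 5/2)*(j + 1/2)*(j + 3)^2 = j^4 + 4*j^3 - 17*j^2/4 - 51*j/2 - 45/4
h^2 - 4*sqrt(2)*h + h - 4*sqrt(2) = (h + 1)*(h - 4*sqrt(2))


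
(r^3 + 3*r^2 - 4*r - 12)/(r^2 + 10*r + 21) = (r^2 - 4)/(r + 7)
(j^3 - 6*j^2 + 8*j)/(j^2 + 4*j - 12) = j*(j - 4)/(j + 6)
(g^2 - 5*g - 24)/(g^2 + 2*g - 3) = (g - 8)/(g - 1)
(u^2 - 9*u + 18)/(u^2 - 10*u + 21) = (u - 6)/(u - 7)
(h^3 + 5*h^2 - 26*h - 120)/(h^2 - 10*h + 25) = (h^2 + 10*h + 24)/(h - 5)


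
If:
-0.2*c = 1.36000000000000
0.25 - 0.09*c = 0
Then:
No Solution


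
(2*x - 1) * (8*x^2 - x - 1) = 16*x^3 - 10*x^2 - x + 1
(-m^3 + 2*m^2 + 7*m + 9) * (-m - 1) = m^4 - m^3 - 9*m^2 - 16*m - 9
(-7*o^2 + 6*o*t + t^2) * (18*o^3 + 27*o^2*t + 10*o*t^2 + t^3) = -126*o^5 - 81*o^4*t + 110*o^3*t^2 + 80*o^2*t^3 + 16*o*t^4 + t^5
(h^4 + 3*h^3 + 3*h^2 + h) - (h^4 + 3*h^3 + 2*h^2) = h^2 + h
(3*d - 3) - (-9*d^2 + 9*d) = 9*d^2 - 6*d - 3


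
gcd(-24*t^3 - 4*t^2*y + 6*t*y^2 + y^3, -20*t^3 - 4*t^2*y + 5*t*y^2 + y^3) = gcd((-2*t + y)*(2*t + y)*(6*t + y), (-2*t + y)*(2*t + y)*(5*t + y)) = -4*t^2 + y^2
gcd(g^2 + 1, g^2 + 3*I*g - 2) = g + I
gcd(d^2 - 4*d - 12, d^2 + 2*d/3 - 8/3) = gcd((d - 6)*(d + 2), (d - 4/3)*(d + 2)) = d + 2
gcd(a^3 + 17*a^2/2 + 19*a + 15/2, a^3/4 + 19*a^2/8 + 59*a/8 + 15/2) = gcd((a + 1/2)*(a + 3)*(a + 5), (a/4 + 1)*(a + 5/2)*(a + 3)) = a + 3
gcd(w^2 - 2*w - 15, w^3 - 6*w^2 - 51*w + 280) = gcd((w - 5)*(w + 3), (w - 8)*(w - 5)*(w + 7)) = w - 5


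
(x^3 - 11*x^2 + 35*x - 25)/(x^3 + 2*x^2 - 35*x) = (x^2 - 6*x + 5)/(x*(x + 7))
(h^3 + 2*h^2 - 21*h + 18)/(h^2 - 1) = (h^2 + 3*h - 18)/(h + 1)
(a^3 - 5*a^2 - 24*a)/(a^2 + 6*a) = (a^2 - 5*a - 24)/(a + 6)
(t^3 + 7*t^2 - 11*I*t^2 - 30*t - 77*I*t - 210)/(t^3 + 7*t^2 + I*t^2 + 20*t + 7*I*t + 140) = (t^2 - 11*I*t - 30)/(t^2 + I*t + 20)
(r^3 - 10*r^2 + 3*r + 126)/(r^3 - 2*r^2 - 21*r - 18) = (r - 7)/(r + 1)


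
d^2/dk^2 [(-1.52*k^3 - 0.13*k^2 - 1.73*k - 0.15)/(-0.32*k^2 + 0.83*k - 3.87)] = (-4.44089209850063e-16*k^5 + 8.88178419700125e-16*k^4 - 1.24712*k^3 - 30.168144*k^2 + 123.495696*k + 14.84301)/(0.032768*k^6 - 0.254976*k^5 + 1.850208*k^4 - 6.739019*k^3 + 22.375953*k^2 - 37.292481*k + 57.960603)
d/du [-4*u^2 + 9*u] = 9 - 8*u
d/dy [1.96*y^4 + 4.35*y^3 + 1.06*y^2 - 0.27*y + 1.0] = 7.84*y^3 + 13.05*y^2 + 2.12*y - 0.27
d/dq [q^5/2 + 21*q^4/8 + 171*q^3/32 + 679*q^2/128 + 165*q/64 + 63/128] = 5*q^4/2 + 21*q^3/2 + 513*q^2/32 + 679*q/64 + 165/64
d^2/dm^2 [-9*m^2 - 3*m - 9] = -18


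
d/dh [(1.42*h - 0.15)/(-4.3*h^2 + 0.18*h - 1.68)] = (6.106*h^2 - 1.29*h - 2.3586)/(18.49*h^4 - 1.548*h^3 + 14.4804*h^2 - 0.6048*h + 2.8224)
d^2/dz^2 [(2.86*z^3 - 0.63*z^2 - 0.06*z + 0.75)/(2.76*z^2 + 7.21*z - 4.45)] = (-2.8421709430404e-14*z^5 + 391.761476*z^3 - 562.71678*z^2 + 424.93758*z + 67.59786)/(21.024576*z^6 + 164.768688*z^5 + 328.733388*z^4 - 156.513959*z^3 - 530.023035*z^2 + 428.328075*z - 88.121125)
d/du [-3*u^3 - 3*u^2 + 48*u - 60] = -9*u^2 - 6*u + 48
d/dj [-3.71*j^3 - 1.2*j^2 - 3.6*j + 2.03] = -11.13*j^2 - 2.4*j - 3.6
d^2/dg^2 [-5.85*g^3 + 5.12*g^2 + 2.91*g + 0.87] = 10.24 - 35.1*g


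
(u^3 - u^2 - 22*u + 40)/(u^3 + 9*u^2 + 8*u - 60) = (u - 4)/(u + 6)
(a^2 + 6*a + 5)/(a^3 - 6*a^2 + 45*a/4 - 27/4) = 4*(a^2 + 6*a + 5)/(4*a^3 - 24*a^2 + 45*a - 27)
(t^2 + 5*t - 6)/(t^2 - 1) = (t + 6)/(t + 1)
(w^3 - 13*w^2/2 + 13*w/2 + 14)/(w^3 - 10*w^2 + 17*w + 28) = (w - 7/2)/(w - 7)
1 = 1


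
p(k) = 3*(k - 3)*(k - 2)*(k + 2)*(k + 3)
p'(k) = 3*(k - 3)*(k - 2)*(k + 2) + 3*(k - 3)*(k - 2)*(k + 3) + 3*(k - 3)*(k + 2)*(k + 3) + 3*(k - 2)*(k + 2)*(k + 3) = 12*k^3 - 78*k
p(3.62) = 112.10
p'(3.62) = 286.90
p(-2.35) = -15.88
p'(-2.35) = 27.57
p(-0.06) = 107.86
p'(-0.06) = 4.68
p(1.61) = 27.07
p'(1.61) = -75.50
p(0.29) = 104.74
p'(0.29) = -22.33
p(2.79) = -13.80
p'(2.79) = 42.99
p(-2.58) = -18.68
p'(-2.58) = -4.84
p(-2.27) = -13.31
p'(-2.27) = 36.70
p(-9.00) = 16632.00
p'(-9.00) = -8046.00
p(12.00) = 56700.00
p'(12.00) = 19800.00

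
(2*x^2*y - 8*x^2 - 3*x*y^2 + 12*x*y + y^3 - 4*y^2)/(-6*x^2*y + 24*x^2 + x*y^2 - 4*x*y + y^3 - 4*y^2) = (-x + y)/(3*x + y)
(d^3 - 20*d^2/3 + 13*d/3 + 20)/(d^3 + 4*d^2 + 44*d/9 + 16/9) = 3*(d^2 - 8*d + 15)/(3*d^2 + 8*d + 4)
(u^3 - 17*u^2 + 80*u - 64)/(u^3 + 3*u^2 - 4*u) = (u^2 - 16*u + 64)/(u*(u + 4))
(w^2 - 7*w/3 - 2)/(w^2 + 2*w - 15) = (w + 2/3)/(w + 5)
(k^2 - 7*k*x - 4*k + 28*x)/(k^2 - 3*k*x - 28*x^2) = (k - 4)/(k + 4*x)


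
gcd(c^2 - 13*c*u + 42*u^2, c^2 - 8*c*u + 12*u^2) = -c + 6*u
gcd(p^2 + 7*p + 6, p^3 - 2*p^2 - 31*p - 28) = p + 1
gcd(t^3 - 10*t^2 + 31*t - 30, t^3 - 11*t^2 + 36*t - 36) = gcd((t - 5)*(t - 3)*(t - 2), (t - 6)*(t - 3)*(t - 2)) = t^2 - 5*t + 6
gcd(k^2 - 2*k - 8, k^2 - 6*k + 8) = k - 4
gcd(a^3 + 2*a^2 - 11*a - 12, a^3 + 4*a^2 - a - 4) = a^2 + 5*a + 4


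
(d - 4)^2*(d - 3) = d^3 - 11*d^2 + 40*d - 48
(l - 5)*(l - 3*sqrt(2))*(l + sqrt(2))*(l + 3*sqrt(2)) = l^4 - 5*l^3 + sqrt(2)*l^3 - 18*l^2 - 5*sqrt(2)*l^2 - 18*sqrt(2)*l + 90*l + 90*sqrt(2)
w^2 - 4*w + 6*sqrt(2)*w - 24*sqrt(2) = (w - 4)*(w + 6*sqrt(2))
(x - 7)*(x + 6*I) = x^2 - 7*x + 6*I*x - 42*I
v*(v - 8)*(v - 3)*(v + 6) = v^4 - 5*v^3 - 42*v^2 + 144*v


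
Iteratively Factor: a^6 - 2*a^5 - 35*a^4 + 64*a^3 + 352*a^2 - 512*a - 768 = (a + 4)*(a^5 - 6*a^4 - 11*a^3 + 108*a^2 - 80*a - 192) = (a - 3)*(a + 4)*(a^4 - 3*a^3 - 20*a^2 + 48*a + 64) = (a - 3)*(a + 1)*(a + 4)*(a^3 - 4*a^2 - 16*a + 64) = (a - 4)*(a - 3)*(a + 1)*(a + 4)*(a^2 - 16) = (a - 4)^2*(a - 3)*(a + 1)*(a + 4)*(a + 4)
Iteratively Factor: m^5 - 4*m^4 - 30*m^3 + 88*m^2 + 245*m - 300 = (m - 5)*(m^4 + m^3 - 25*m^2 - 37*m + 60) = (m - 5)*(m + 4)*(m^3 - 3*m^2 - 13*m + 15) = (m - 5)*(m - 1)*(m + 4)*(m^2 - 2*m - 15) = (m - 5)*(m - 1)*(m + 3)*(m + 4)*(m - 5)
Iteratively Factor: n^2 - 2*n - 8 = (n - 4)*(n + 2)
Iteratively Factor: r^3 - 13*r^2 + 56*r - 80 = (r - 4)*(r^2 - 9*r + 20) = (r - 4)^2*(r - 5)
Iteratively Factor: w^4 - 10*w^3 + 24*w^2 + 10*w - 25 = (w - 5)*(w^3 - 5*w^2 - w + 5) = (w - 5)*(w + 1)*(w^2 - 6*w + 5) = (w - 5)*(w - 1)*(w + 1)*(w - 5)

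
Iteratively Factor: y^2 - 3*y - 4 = (y - 4)*(y + 1)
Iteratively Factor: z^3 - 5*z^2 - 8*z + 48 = (z + 3)*(z^2 - 8*z + 16) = (z - 4)*(z + 3)*(z - 4)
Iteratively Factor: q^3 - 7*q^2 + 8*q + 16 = (q - 4)*(q^2 - 3*q - 4) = (q - 4)*(q + 1)*(q - 4)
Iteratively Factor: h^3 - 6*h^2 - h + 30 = (h - 5)*(h^2 - h - 6) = (h - 5)*(h - 3)*(h + 2)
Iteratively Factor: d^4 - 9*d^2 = (d + 3)*(d^3 - 3*d^2) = d*(d + 3)*(d^2 - 3*d) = d^2*(d + 3)*(d - 3)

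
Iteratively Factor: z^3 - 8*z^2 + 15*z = (z - 3)*(z^2 - 5*z) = z*(z - 3)*(z - 5)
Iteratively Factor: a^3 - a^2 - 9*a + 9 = (a + 3)*(a^2 - 4*a + 3) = (a - 1)*(a + 3)*(a - 3)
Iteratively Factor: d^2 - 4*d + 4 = (d - 2)*(d - 2)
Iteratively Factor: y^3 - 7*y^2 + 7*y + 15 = (y - 5)*(y^2 - 2*y - 3) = (y - 5)*(y - 3)*(y + 1)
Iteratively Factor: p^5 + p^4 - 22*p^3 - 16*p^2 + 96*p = (p + 4)*(p^4 - 3*p^3 - 10*p^2 + 24*p) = (p + 3)*(p + 4)*(p^3 - 6*p^2 + 8*p) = p*(p + 3)*(p + 4)*(p^2 - 6*p + 8) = p*(p - 2)*(p + 3)*(p + 4)*(p - 4)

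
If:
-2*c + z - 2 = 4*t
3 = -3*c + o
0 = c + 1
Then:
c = -1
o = 0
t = z/4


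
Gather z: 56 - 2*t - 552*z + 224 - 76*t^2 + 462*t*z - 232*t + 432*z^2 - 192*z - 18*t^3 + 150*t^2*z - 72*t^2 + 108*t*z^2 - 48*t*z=-18*t^3 - 148*t^2 - 234*t + z^2*(108*t + 432) + z*(150*t^2 + 414*t - 744) + 280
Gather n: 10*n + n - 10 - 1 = 11*n - 11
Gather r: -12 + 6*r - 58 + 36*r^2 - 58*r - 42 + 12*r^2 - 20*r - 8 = 48*r^2 - 72*r - 120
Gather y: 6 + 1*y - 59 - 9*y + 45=-8*y - 8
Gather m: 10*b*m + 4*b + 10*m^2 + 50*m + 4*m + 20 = 4*b + 10*m^2 + m*(10*b + 54) + 20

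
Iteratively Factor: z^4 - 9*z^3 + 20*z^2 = (z)*(z^3 - 9*z^2 + 20*z) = z*(z - 4)*(z^2 - 5*z) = z^2*(z - 4)*(z - 5)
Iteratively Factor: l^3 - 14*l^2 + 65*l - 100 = (l - 5)*(l^2 - 9*l + 20) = (l - 5)^2*(l - 4)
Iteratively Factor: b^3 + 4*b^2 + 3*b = (b + 1)*(b^2 + 3*b) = b*(b + 1)*(b + 3)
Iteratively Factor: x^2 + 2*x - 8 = (x + 4)*(x - 2)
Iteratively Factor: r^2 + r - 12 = (r - 3)*(r + 4)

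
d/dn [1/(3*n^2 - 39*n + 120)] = (13 - 2*n)/(3*(n^2 - 13*n + 40)^2)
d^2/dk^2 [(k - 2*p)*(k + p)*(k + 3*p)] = 6*k + 4*p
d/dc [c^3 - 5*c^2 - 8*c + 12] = 3*c^2 - 10*c - 8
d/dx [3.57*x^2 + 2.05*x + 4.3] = 7.14*x + 2.05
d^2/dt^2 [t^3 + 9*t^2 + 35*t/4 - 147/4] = 6*t + 18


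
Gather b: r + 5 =r + 5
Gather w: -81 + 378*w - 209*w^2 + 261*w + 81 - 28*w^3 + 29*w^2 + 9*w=-28*w^3 - 180*w^2 + 648*w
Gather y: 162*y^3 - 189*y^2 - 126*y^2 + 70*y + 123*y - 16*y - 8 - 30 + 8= 162*y^3 - 315*y^2 + 177*y - 30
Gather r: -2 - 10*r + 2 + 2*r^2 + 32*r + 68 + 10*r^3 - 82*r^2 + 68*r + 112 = 10*r^3 - 80*r^2 + 90*r + 180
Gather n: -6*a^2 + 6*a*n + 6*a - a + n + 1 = -6*a^2 + 5*a + n*(6*a + 1) + 1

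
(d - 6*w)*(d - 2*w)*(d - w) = d^3 - 9*d^2*w + 20*d*w^2 - 12*w^3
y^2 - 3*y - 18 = (y - 6)*(y + 3)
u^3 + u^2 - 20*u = u*(u - 4)*(u + 5)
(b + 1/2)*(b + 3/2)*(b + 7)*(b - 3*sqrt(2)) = b^4 - 3*sqrt(2)*b^3 + 9*b^3 - 27*sqrt(2)*b^2 + 59*b^2/4 - 177*sqrt(2)*b/4 + 21*b/4 - 63*sqrt(2)/4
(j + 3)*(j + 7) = j^2 + 10*j + 21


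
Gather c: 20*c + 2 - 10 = 20*c - 8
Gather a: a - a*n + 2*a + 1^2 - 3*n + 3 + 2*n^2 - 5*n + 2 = a*(3 - n) + 2*n^2 - 8*n + 6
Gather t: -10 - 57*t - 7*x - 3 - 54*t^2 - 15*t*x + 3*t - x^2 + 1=-54*t^2 + t*(-15*x - 54) - x^2 - 7*x - 12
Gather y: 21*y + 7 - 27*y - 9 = -6*y - 2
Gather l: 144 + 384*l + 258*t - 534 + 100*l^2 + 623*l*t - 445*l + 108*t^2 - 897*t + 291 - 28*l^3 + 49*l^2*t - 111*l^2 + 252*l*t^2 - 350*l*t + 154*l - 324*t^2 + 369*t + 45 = -28*l^3 + l^2*(49*t - 11) + l*(252*t^2 + 273*t + 93) - 216*t^2 - 270*t - 54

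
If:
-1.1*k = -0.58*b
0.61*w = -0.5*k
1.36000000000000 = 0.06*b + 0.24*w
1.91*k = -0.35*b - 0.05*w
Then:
No Solution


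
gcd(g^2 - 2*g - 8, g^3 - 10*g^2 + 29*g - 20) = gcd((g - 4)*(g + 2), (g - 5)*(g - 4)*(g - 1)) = g - 4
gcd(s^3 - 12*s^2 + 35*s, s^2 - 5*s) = s^2 - 5*s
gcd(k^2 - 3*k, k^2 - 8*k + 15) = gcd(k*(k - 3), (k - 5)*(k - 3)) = k - 3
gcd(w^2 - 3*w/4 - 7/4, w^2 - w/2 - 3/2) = w + 1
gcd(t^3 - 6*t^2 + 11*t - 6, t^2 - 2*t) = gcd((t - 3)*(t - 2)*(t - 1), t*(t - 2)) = t - 2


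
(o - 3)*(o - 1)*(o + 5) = o^3 + o^2 - 17*o + 15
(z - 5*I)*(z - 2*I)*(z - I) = z^3 - 8*I*z^2 - 17*z + 10*I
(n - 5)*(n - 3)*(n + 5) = n^3 - 3*n^2 - 25*n + 75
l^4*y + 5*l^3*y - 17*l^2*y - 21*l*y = l*(l - 3)*(l + 7)*(l*y + y)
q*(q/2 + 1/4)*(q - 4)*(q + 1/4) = q^4/2 - 13*q^3/8 - 23*q^2/16 - q/4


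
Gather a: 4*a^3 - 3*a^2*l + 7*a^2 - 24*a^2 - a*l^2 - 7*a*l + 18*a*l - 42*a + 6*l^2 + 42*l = 4*a^3 + a^2*(-3*l - 17) + a*(-l^2 + 11*l - 42) + 6*l^2 + 42*l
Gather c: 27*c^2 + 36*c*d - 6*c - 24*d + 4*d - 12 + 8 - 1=27*c^2 + c*(36*d - 6) - 20*d - 5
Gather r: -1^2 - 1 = -2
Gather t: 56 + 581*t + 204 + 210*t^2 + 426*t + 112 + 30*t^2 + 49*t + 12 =240*t^2 + 1056*t + 384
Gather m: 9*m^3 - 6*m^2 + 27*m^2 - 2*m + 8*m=9*m^3 + 21*m^2 + 6*m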